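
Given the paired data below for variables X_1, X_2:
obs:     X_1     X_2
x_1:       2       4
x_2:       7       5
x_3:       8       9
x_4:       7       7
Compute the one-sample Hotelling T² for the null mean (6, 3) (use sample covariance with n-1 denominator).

Step 1 — sample mean vector:
  mean(X_1) = (2 + 7 + 8 + 7) / 4 = 24/4 = 6
  mean(X_2) = (4 + 5 + 9 + 7) / 4 = 25/4 = 6.25
  x̄ = (6, 6.25),  deviation x̄ - mu_0 = (6, 6.25) - (6, 3) = (0, 3.25).

Step 2 — sample covariance matrix, S[i,j] = (1/(n-1)) · Σ_k (x_{k,i} - mean_i) · (x_{k,j} - mean_j), divisor n-1 = 3:
  S[X_1,X_1] = ((-4)·(-4) + (1)·(1) + (2)·(2) + (1)·(1)) / 3 = 22/3 = 7.3333
  S[X_1,X_2] = ((-4)·(-2.25) + (1)·(-1.25) + (2)·(2.75) + (1)·(0.75)) / 3 = 14/3 = 4.6667
  S[X_2,X_2] = ((-2.25)·(-2.25) + (-1.25)·(-1.25) + (2.75)·(2.75) + (0.75)·(0.75)) / 3 = 14.75/3 = 4.9167
  S = [[7.3333, 4.6667],
 [4.6667, 4.9167]].

Step 3 — invert S. det(S) = 7.3333·4.9167 - (4.6667)² = 14.2778.
  S^{-1} = (1/det) · [[d, -b], [-b, a]] = [[0.3444, -0.3268],
 [-0.3268, 0.5136]].

Step 4 — quadratic form (x̄ - mu_0)^T · S^{-1} · (x̄ - mu_0):
  S^{-1} · (x̄ - mu_0) = (-1.0623, 1.6693),
  (x̄ - mu_0)^T · [...] = (0)·(-1.0623) + (3.25)·(1.6693) = 5.4251.

Step 5 — scale by n: T² = 4 · 5.4251 = 21.7004.

T² ≈ 21.7004


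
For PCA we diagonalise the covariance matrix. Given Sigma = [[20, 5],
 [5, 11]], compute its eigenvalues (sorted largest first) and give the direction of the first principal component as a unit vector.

Step 1 — characteristic polynomial of 2×2 Sigma:
  det(Sigma - λI) = λ² - trace · λ + det = 0.
  trace = 20 + 11 = 31, det = 20·11 - (5)² = 195.
Step 2 — discriminant:
  Δ = trace² - 4·det = 961 - 780 = 181.
Step 3 — eigenvalues:
  λ = (trace ± √Δ)/2 = (31 ± 13.4536)/2,
  λ_1 = 22.2268,  λ_2 = 8.7732.

Step 4 — unit eigenvector for λ_1: solve (Sigma - λ_1 I)v = 0. First row:
  (20 - 22.2268)·v_x + (5)·v_y = 0, i.e. (-2.2268)·v_x + (5)·v_y = 0,
  so v ∝ (b, λ_1 - a) = (5, 2.2268) = u.
  ||u|| = √((5)² + (2.2268)²) = √(29.9587) ≈ 5.4735,
  v_1 = u/||u|| ≈ (0.9135, 0.4068) (||v_1|| = 1).

λ_1 = 22.2268,  λ_2 = 8.7732;  v_1 ≈ (0.9135, 0.4068)


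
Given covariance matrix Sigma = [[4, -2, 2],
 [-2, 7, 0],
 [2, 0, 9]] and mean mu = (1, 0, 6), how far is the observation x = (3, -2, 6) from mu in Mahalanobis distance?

Step 1 — centre the observation: (x - mu) = (2, -2, 0).

Step 2 — invert Sigma (cofactor / det for 3×3, or solve directly):
  Sigma^{-1} = [[0.3351, 0.0957, -0.0745],
 [0.0957, 0.1702, -0.0213],
 [-0.0745, -0.0213, 0.1277]].

Step 3 — form the quadratic (x - mu)^T · Sigma^{-1} · (x - mu):
  Sigma^{-1} · (x - mu) = (0.4787, -0.1489, -0.1064).
  (x - mu)^T · [Sigma^{-1} · (x - mu)] = (2)·(0.4787) + (-2)·(-0.1489) + (0)·(-0.1064) = 1.2553.

Step 4 — take square root: d = √(1.2553) ≈ 1.1204.

d(x, mu) = √(1.2553) ≈ 1.1204


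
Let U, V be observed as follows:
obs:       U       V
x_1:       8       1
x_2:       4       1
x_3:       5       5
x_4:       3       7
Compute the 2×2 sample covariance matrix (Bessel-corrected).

Step 1 — column means:
  mean(U) = (8 + 4 + 5 + 3) / 4 = 20/4 = 5
  mean(V) = (1 + 1 + 5 + 7) / 4 = 14/4 = 3.5

Step 2 — sample covariance S[i,j] = (1/(n-1)) · Σ_k (x_{k,i} - mean_i) · (x_{k,j} - mean_j), with n-1 = 3.
  S[U,U] = ((3)·(3) + (-1)·(-1) + (0)·(0) + (-2)·(-2)) / 3 = 14/3 = 4.6667
  S[U,V] = ((3)·(-2.5) + (-1)·(-2.5) + (0)·(1.5) + (-2)·(3.5)) / 3 = -12/3 = -4
  S[V,V] = ((-2.5)·(-2.5) + (-2.5)·(-2.5) + (1.5)·(1.5) + (3.5)·(3.5)) / 3 = 27/3 = 9

S is symmetric (S[j,i] = S[i,j]). Assembling:

S = [[4.6667, -4],
 [-4, 9]]


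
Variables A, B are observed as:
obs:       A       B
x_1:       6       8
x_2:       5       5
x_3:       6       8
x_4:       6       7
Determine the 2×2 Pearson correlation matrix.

Step 1 — column means:
  mean(A) = (6 + 5 + 6 + 6) / 4 = 23/4 = 5.75
  mean(B) = (8 + 5 + 8 + 7) / 4 = 28/4 = 7

Step 2 — sample variances and covariances s[i,j] = (1/(n-1)) · Σ_k (x_{k,i} - mean_i) · (x_{k,j} - mean_j), with n-1 = 3:
  s[A,A] = ((0.25)·(0.25) + (-0.75)·(-0.75) + (0.25)·(0.25) + (0.25)·(0.25)) / 3 = 0.75/3 = 0.25
  s[A,B] = ((0.25)·(1) + (-0.75)·(-2) + (0.25)·(1) + (0.25)·(0)) / 3 = 2/3 = 0.6667
  s[B,B] = ((1)·(1) + (-2)·(-2) + (1)·(1) + (0)·(0)) / 3 = 6/3 = 2
  Sample standard deviations s_i = √(s[i,i]):
  s(A) = √(0.25) = 0.5
  s(B) = √(2) = 1.4142

Step 3 — r_{ij} = s_{ij} / (s_i · s_j):
  r[A,A] = 1 (diagonal).
  r[A,B] = 0.6667 / (0.5 · 1.4142) = 0.6667 / 0.7071 = 0.9428
  r[B,B] = 1 (diagonal).

R is symmetric with unit diagonal. Assembling:

R = [[1, 0.9428],
 [0.9428, 1]]


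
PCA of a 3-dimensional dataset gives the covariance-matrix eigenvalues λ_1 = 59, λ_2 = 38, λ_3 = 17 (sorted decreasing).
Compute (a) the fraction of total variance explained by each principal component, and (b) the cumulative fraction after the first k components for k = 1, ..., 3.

Step 1 — total variance = trace(Sigma) = Σ λ_i = 59 + 38 + 17 = 114.

Step 2 — fraction explained by component i = λ_i / Σ λ:
  PC1: 59/114 = 0.5175
  PC2: 38/114 = 0.3333
  PC3: 17/114 = 0.1491

Step 3 — cumulative fraction after k components = (λ_1 + ... + λ_k) / Σ λ:
  k = 1: 59/114 = 0.5175
  k = 2: (59 + 38)/114 = 97/114 = 0.8509
  k = 3: (59 + 38 + 17)/114 = 114/114 = 1

Summary (fraction, with percent):

explained: PC1 0.5175 (51.75%), PC2 0.3333 (33.33%), PC3 0.1491 (14.91%);  cumulative: 0.5175, 0.8509, 1


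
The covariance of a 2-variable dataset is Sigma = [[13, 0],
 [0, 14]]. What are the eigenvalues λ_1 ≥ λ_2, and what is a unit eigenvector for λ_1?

Step 1 — characteristic polynomial of 2×2 Sigma:
  det(Sigma - λI) = λ² - trace · λ + det = 0.
  trace = 13 + 14 = 27, det = 13·14 - (0)² = 182.
Step 2 — discriminant:
  Δ = trace² - 4·det = 729 - 728 = 1.
Step 3 — eigenvalues:
  λ = (trace ± √Δ)/2 = (27 ± 1)/2,
  λ_1 = 14,  λ_2 = 13.

Step 4 — unit eigenvector for λ_1: Sigma is diagonal, so its eigenvectors are the coordinate axes. λ_1 = 14 is the diagonal entry on the second coordinate axis, hence
  v_1 = (0, 1) (||v_1|| = 1).

λ_1 = 14,  λ_2 = 13;  v_1 ≈ (0, 1)


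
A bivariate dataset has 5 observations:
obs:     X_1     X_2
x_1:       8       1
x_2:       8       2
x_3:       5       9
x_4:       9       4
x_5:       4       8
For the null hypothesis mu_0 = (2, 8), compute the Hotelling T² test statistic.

Step 1 — sample mean vector:
  mean(X_1) = (8 + 8 + 5 + 9 + 4) / 5 = 34/5 = 6.8
  mean(X_2) = (1 + 2 + 9 + 4 + 8) / 5 = 24/5 = 4.8
  x̄ = (6.8, 4.8),  deviation x̄ - mu_0 = (6.8, 4.8) - (2, 8) = (4.8, -3.2).

Step 2 — sample covariance matrix, S[i,j] = (1/(n-1)) · Σ_k (x_{k,i} - mean_i) · (x_{k,j} - mean_j), divisor n-1 = 4:
  S[X_1,X_1] = ((1.2)·(1.2) + (1.2)·(1.2) + (-1.8)·(-1.8) + (2.2)·(2.2) + (-2.8)·(-2.8)) / 4 = 18.8/4 = 4.7
  S[X_1,X_2] = ((1.2)·(-3.8) + (1.2)·(-2.8) + (-1.8)·(4.2) + (2.2)·(-0.8) + (-2.8)·(3.2)) / 4 = -26.2/4 = -6.55
  S[X_2,X_2] = ((-3.8)·(-3.8) + (-2.8)·(-2.8) + (4.2)·(4.2) + (-0.8)·(-0.8) + (3.2)·(3.2)) / 4 = 50.8/4 = 12.7
  S = [[4.7, -6.55],
 [-6.55, 12.7]].

Step 3 — invert S. det(S) = 4.7·12.7 - (-6.55)² = 16.7875.
  S^{-1} = (1/det) · [[d, -b], [-b, a]] = [[0.7565, 0.3902],
 [0.3902, 0.28]].

Step 4 — quadratic form (x̄ - mu_0)^T · S^{-1} · (x̄ - mu_0):
  S^{-1} · (x̄ - mu_0) = (2.3827, 0.9769),
  (x̄ - mu_0)^T · [...] = (4.8)·(2.3827) + (-3.2)·(0.9769) = 8.3109.

Step 5 — scale by n: T² = 5 · 8.3109 = 41.5547.

T² ≈ 41.5547


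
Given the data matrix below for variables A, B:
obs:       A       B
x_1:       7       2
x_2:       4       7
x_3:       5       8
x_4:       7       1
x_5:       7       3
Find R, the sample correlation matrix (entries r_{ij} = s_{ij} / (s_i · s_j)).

Step 1 — column means:
  mean(A) = (7 + 4 + 5 + 7 + 7) / 5 = 30/5 = 6
  mean(B) = (2 + 7 + 8 + 1 + 3) / 5 = 21/5 = 4.2

Step 2 — sample variances and covariances s[i,j] = (1/(n-1)) · Σ_k (x_{k,i} - mean_i) · (x_{k,j} - mean_j), with n-1 = 4:
  s[A,A] = ((1)·(1) + (-2)·(-2) + (-1)·(-1) + (1)·(1) + (1)·(1)) / 4 = 8/4 = 2
  s[A,B] = ((1)·(-2.2) + (-2)·(2.8) + (-1)·(3.8) + (1)·(-3.2) + (1)·(-1.2)) / 4 = -16/4 = -4
  s[B,B] = ((-2.2)·(-2.2) + (2.8)·(2.8) + (3.8)·(3.8) + (-3.2)·(-3.2) + (-1.2)·(-1.2)) / 4 = 38.8/4 = 9.7
  Sample standard deviations s_i = √(s[i,i]):
  s(A) = √(2) = 1.4142
  s(B) = √(9.7) = 3.1145

Step 3 — r_{ij} = s_{ij} / (s_i · s_j):
  r[A,A] = 1 (diagonal).
  r[A,B] = -4 / (1.4142 · 3.1145) = -4 / 4.4045 = -0.9082
  r[B,B] = 1 (diagonal).

R is symmetric with unit diagonal. Assembling:

R = [[1, -0.9082],
 [-0.9082, 1]]


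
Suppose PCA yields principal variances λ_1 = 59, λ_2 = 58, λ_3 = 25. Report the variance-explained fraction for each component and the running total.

Step 1 — total variance = trace(Sigma) = Σ λ_i = 59 + 58 + 25 = 142.

Step 2 — fraction explained by component i = λ_i / Σ λ:
  PC1: 59/142 = 0.4155
  PC2: 58/142 = 0.4085
  PC3: 25/142 = 0.1761

Step 3 — cumulative fraction after k components = (λ_1 + ... + λ_k) / Σ λ:
  k = 1: 59/142 = 0.4155
  k = 2: (59 + 58)/142 = 117/142 = 0.8239
  k = 3: (59 + 58 + 25)/142 = 142/142 = 1

Summary (fraction, with percent):

explained: PC1 0.4155 (41.55%), PC2 0.4085 (40.85%), PC3 0.1761 (17.61%);  cumulative: 0.4155, 0.8239, 1


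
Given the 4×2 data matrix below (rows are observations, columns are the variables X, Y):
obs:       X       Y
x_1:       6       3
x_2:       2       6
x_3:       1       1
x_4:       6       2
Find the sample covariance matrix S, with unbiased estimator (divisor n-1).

Step 1 — column means:
  mean(X) = (6 + 2 + 1 + 6) / 4 = 15/4 = 3.75
  mean(Y) = (3 + 6 + 1 + 2) / 4 = 12/4 = 3

Step 2 — sample covariance S[i,j] = (1/(n-1)) · Σ_k (x_{k,i} - mean_i) · (x_{k,j} - mean_j), with n-1 = 3.
  S[X,X] = ((2.25)·(2.25) + (-1.75)·(-1.75) + (-2.75)·(-2.75) + (2.25)·(2.25)) / 3 = 20.75/3 = 6.9167
  S[X,Y] = ((2.25)·(0) + (-1.75)·(3) + (-2.75)·(-2) + (2.25)·(-1)) / 3 = -2/3 = -0.6667
  S[Y,Y] = ((0)·(0) + (3)·(3) + (-2)·(-2) + (-1)·(-1)) / 3 = 14/3 = 4.6667

S is symmetric (S[j,i] = S[i,j]). Assembling:

S = [[6.9167, -0.6667],
 [-0.6667, 4.6667]]


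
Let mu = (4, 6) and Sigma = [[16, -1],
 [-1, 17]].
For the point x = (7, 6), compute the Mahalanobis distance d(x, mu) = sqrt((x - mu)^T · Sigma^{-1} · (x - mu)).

Step 1 — centre the observation: (x - mu) = (3, 0).

Step 2 — invert Sigma. det(Sigma) = 16·17 - (-1)² = 271.
  Sigma^{-1} = (1/det) · [[d, -b], [-b, a]] = [[0.0627, 0.0037],
 [0.0037, 0.059]].

Step 3 — form the quadratic (x - mu)^T · Sigma^{-1} · (x - mu):
  Sigma^{-1} · (x - mu) = (0.1882, 0.0111).
  (x - mu)^T · [Sigma^{-1} · (x - mu)] = (3)·(0.1882) + (0)·(0.0111) = 0.5646.

Step 4 — take square root: d = √(0.5646) ≈ 0.7514.

d(x, mu) = √(0.5646) ≈ 0.7514


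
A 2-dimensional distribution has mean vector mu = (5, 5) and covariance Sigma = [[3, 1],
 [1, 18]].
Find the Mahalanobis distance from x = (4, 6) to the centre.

Step 1 — centre the observation: (x - mu) = (-1, 1).

Step 2 — invert Sigma. det(Sigma) = 3·18 - (1)² = 53.
  Sigma^{-1} = (1/det) · [[d, -b], [-b, a]] = [[0.3396, -0.0189],
 [-0.0189, 0.0566]].

Step 3 — form the quadratic (x - mu)^T · Sigma^{-1} · (x - mu):
  Sigma^{-1} · (x - mu) = (-0.3585, 0.0755).
  (x - mu)^T · [Sigma^{-1} · (x - mu)] = (-1)·(-0.3585) + (1)·(0.0755) = 0.434.

Step 4 — take square root: d = √(0.434) ≈ 0.6588.

d(x, mu) = √(0.434) ≈ 0.6588


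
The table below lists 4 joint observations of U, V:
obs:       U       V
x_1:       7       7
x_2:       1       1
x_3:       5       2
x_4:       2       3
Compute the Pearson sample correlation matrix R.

Step 1 — column means:
  mean(U) = (7 + 1 + 5 + 2) / 4 = 15/4 = 3.75
  mean(V) = (7 + 1 + 2 + 3) / 4 = 13/4 = 3.25

Step 2 — sample variances and covariances s[i,j] = (1/(n-1)) · Σ_k (x_{k,i} - mean_i) · (x_{k,j} - mean_j), with n-1 = 3:
  s[U,U] = ((3.25)·(3.25) + (-2.75)·(-2.75) + (1.25)·(1.25) + (-1.75)·(-1.75)) / 3 = 22.75/3 = 7.5833
  s[U,V] = ((3.25)·(3.75) + (-2.75)·(-2.25) + (1.25)·(-1.25) + (-1.75)·(-0.25)) / 3 = 17.25/3 = 5.75
  s[V,V] = ((3.75)·(3.75) + (-2.25)·(-2.25) + (-1.25)·(-1.25) + (-0.25)·(-0.25)) / 3 = 20.75/3 = 6.9167
  Sample standard deviations s_i = √(s[i,i]):
  s(U) = √(7.5833) = 2.7538
  s(V) = √(6.9167) = 2.63

Step 3 — r_{ij} = s_{ij} / (s_i · s_j):
  r[U,U] = 1 (diagonal).
  r[U,V] = 5.75 / (2.7538 · 2.63) = 5.75 / 7.2423 = 0.7939
  r[V,V] = 1 (diagonal).

R is symmetric with unit diagonal. Assembling:

R = [[1, 0.7939],
 [0.7939, 1]]


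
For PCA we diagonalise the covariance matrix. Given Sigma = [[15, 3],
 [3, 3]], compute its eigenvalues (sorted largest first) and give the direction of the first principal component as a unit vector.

Step 1 — characteristic polynomial of 2×2 Sigma:
  det(Sigma - λI) = λ² - trace · λ + det = 0.
  trace = 15 + 3 = 18, det = 15·3 - (3)² = 36.
Step 2 — discriminant:
  Δ = trace² - 4·det = 324 - 144 = 180.
Step 3 — eigenvalues:
  λ = (trace ± √Δ)/2 = (18 ± 13.4164)/2,
  λ_1 = 15.7082,  λ_2 = 2.2918.

Step 4 — unit eigenvector for λ_1: solve (Sigma - λ_1 I)v = 0. First row:
  (15 - 15.7082)·v_x + (3)·v_y = 0, i.e. (-0.7082)·v_x + (3)·v_y = 0,
  so v ∝ (b, λ_1 - a) = (3, 0.7082) = u.
  ||u|| = √((3)² + (0.7082)²) = √(9.5016) ≈ 3.0825,
  v_1 = u/||u|| ≈ (0.9732, 0.2298) (||v_1|| = 1).

λ_1 = 15.7082,  λ_2 = 2.2918;  v_1 ≈ (0.9732, 0.2298)


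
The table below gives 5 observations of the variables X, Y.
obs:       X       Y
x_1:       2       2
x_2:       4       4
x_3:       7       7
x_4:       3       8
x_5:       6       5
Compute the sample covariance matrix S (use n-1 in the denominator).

Step 1 — column means:
  mean(X) = (2 + 4 + 7 + 3 + 6) / 5 = 22/5 = 4.4
  mean(Y) = (2 + 4 + 7 + 8 + 5) / 5 = 26/5 = 5.2

Step 2 — sample covariance S[i,j] = (1/(n-1)) · Σ_k (x_{k,i} - mean_i) · (x_{k,j} - mean_j), with n-1 = 4.
  S[X,X] = ((-2.4)·(-2.4) + (-0.4)·(-0.4) + (2.6)·(2.6) + (-1.4)·(-1.4) + (1.6)·(1.6)) / 4 = 17.2/4 = 4.3
  S[X,Y] = ((-2.4)·(-3.2) + (-0.4)·(-1.2) + (2.6)·(1.8) + (-1.4)·(2.8) + (1.6)·(-0.2)) / 4 = 8.6/4 = 2.15
  S[Y,Y] = ((-3.2)·(-3.2) + (-1.2)·(-1.2) + (1.8)·(1.8) + (2.8)·(2.8) + (-0.2)·(-0.2)) / 4 = 22.8/4 = 5.7

S is symmetric (S[j,i] = S[i,j]). Assembling:

S = [[4.3, 2.15],
 [2.15, 5.7]]


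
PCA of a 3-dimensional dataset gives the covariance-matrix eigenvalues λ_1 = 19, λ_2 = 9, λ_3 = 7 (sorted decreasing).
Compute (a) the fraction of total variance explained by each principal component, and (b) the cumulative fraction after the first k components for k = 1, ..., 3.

Step 1 — total variance = trace(Sigma) = Σ λ_i = 19 + 9 + 7 = 35.

Step 2 — fraction explained by component i = λ_i / Σ λ:
  PC1: 19/35 = 0.5429
  PC2: 9/35 = 0.2571
  PC3: 7/35 = 0.2

Step 3 — cumulative fraction after k components = (λ_1 + ... + λ_k) / Σ λ:
  k = 1: 19/35 = 0.5429
  k = 2: (19 + 9)/35 = 28/35 = 0.8
  k = 3: (19 + 9 + 7)/35 = 35/35 = 1

Summary (fraction, with percent):

explained: PC1 0.5429 (54.29%), PC2 0.2571 (25.71%), PC3 0.2 (20%);  cumulative: 0.5429, 0.8, 1


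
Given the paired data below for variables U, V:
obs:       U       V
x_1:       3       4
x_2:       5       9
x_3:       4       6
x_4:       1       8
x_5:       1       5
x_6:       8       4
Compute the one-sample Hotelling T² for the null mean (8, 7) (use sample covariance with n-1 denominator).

Step 1 — sample mean vector:
  mean(U) = (3 + 5 + 4 + 1 + 1 + 8) / 6 = 22/6 = 3.6667
  mean(V) = (4 + 9 + 6 + 8 + 5 + 4) / 6 = 36/6 = 6
  x̄ = (3.6667, 6),  deviation x̄ - mu_0 = (3.6667, 6) - (8, 7) = (-4.3333, -1).

Step 2 — sample covariance matrix, S[i,j] = (1/(n-1)) · Σ_k (x_{k,i} - mean_i) · (x_{k,j} - mean_j), divisor n-1 = 5:
  S[U,U] = ((-0.6667)·(-0.6667) + (1.3333)·(1.3333) + (0.3333)·(0.3333) + (-2.6667)·(-2.6667) + (-2.6667)·(-2.6667) + (4.3333)·(4.3333)) / 5 = 35.3333/5 = 7.0667
  S[U,V] = ((-0.6667)·(-2) + (1.3333)·(3) + (0.3333)·(0) + (-2.6667)·(2) + (-2.6667)·(-1) + (4.3333)·(-2)) / 5 = -6/5 = -1.2
  S[V,V] = ((-2)·(-2) + (3)·(3) + (0)·(0) + (2)·(2) + (-1)·(-1) + (-2)·(-2)) / 5 = 22/5 = 4.4
  S = [[7.0667, -1.2],
 [-1.2, 4.4]].

Step 3 — invert S. det(S) = 7.0667·4.4 - (-1.2)² = 29.6533.
  S^{-1} = (1/det) · [[d, -b], [-b, a]] = [[0.1484, 0.0405],
 [0.0405, 0.2383]].

Step 4 — quadratic form (x̄ - mu_0)^T · S^{-1} · (x̄ - mu_0):
  S^{-1} · (x̄ - mu_0) = (-0.6835, -0.4137),
  (x̄ - mu_0)^T · [...] = (-4.3333)·(-0.6835) + (-1)·(-0.4137) = 3.3753.

Step 5 — scale by n: T² = 6 · 3.3753 = 20.2518.

T² ≈ 20.2518


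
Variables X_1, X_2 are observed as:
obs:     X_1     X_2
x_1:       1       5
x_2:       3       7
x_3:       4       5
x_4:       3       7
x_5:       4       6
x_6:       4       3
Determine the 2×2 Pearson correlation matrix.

Step 1 — column means:
  mean(X_1) = (1 + 3 + 4 + 3 + 4 + 4) / 6 = 19/6 = 3.1667
  mean(X_2) = (5 + 7 + 5 + 7 + 6 + 3) / 6 = 33/6 = 5.5

Step 2 — sample variances and covariances s[i,j] = (1/(n-1)) · Σ_k (x_{k,i} - mean_i) · (x_{k,j} - mean_j), with n-1 = 5:
  s[X_1,X_1] = ((-2.1667)·(-2.1667) + (-0.1667)·(-0.1667) + (0.8333)·(0.8333) + (-0.1667)·(-0.1667) + (0.8333)·(0.8333) + (0.8333)·(0.8333)) / 5 = 6.8333/5 = 1.3667
  s[X_1,X_2] = ((-2.1667)·(-0.5) + (-0.1667)·(1.5) + (0.8333)·(-0.5) + (-0.1667)·(1.5) + (0.8333)·(0.5) + (0.8333)·(-2.5)) / 5 = -1.5/5 = -0.3
  s[X_2,X_2] = ((-0.5)·(-0.5) + (1.5)·(1.5) + (-0.5)·(-0.5) + (1.5)·(1.5) + (0.5)·(0.5) + (-2.5)·(-2.5)) / 5 = 11.5/5 = 2.3
  Sample standard deviations s_i = √(s[i,i]):
  s(X_1) = √(1.3667) = 1.169
  s(X_2) = √(2.3) = 1.5166

Step 3 — r_{ij} = s_{ij} / (s_i · s_j):
  r[X_1,X_1] = 1 (diagonal).
  r[X_1,X_2] = -0.3 / (1.169 · 1.5166) = -0.3 / 1.7729 = -0.1692
  r[X_2,X_2] = 1 (diagonal).

R is symmetric with unit diagonal. Assembling:

R = [[1, -0.1692],
 [-0.1692, 1]]


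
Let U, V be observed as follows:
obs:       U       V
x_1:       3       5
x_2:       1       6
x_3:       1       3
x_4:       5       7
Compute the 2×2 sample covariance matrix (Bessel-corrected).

Step 1 — column means:
  mean(U) = (3 + 1 + 1 + 5) / 4 = 10/4 = 2.5
  mean(V) = (5 + 6 + 3 + 7) / 4 = 21/4 = 5.25

Step 2 — sample covariance S[i,j] = (1/(n-1)) · Σ_k (x_{k,i} - mean_i) · (x_{k,j} - mean_j), with n-1 = 3.
  S[U,U] = ((0.5)·(0.5) + (-1.5)·(-1.5) + (-1.5)·(-1.5) + (2.5)·(2.5)) / 3 = 11/3 = 3.6667
  S[U,V] = ((0.5)·(-0.25) + (-1.5)·(0.75) + (-1.5)·(-2.25) + (2.5)·(1.75)) / 3 = 6.5/3 = 2.1667
  S[V,V] = ((-0.25)·(-0.25) + (0.75)·(0.75) + (-2.25)·(-2.25) + (1.75)·(1.75)) / 3 = 8.75/3 = 2.9167

S is symmetric (S[j,i] = S[i,j]). Assembling:

S = [[3.6667, 2.1667],
 [2.1667, 2.9167]]


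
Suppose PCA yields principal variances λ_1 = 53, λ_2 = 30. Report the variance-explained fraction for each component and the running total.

Step 1 — total variance = trace(Sigma) = Σ λ_i = 53 + 30 = 83.

Step 2 — fraction explained by component i = λ_i / Σ λ:
  PC1: 53/83 = 0.6386
  PC2: 30/83 = 0.3614

Step 3 — cumulative fraction after k components = (λ_1 + ... + λ_k) / Σ λ:
  k = 1: 53/83 = 0.6386
  k = 2: (53 + 30)/83 = 83/83 = 1

Summary (fraction, with percent):

explained: PC1 0.6386 (63.86%), PC2 0.3614 (36.14%);  cumulative: 0.6386, 1


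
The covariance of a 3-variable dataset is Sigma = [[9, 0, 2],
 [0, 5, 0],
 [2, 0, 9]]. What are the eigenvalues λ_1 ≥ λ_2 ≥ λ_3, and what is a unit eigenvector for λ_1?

Step 1 — characteristic polynomial p(λ) = det(λI - Sigma) = λ³ - tr·λ² + c_1·λ - det, where tr = trace, c_1 = sum of the principal 2×2 minors, det = det(Sigma):
  tr = 9 + 5 + 9 = 23,
  c_1 = (9·5 - (0)²) + (9·9 - (2)²) + (5·9 - (0)²) = 45 + 77 + 45 = 167,
  det = 9·(5·9 - (0)²) - (0)·((0)·9 - (0)·(2)) + (2)·((0)·(0) - 5·(2)) = 9·(45) - (0)·(0) + (2)·(-10) = 385.
  So p(λ) = λ³ - 23λ² + 167λ - 385.
Step 2 — look for an integer root (rational root theorem: any rational root is an integer divisor of 385). Testing λ = 5:
  p(5) = 125 - 575 + 835 - 385 = 0  ✓
  Dividing out (λ - 5): p(λ) = (λ - 5)(λ² - 18λ + 77).
Step 3 — remaining eigenvalues from the quadratic λ² - 18λ + 77 = 0:
  Δ = 18² - 4·77 = 324 - 308 = 16,  λ = (18 ± √16)/2 = (18 ± 4)/2 = 11 or 7.
  Sorted: λ_1 = 11,  λ_2 = 7,  λ_3 = 5  (check: sum = 23 = tr ✓).

Step 4 — unit eigenvector for λ_1 = 11: v spans the null space of (Sigma - λ_1 I), whose rows are
  r_1 = (-2, 0, 2),  r_2 = (0, -6, 0),  r_3 = (2, 0, -2).
  v is orthogonal to every row, so take v ∝ r_1 × r_2 = ((0)·(0) - (2)·(-6), (2)·(0) - (-2)·(0), (-2)·(-6) - (0)·(0)) = (12, 0, 12).
  Rescale (divide by 12): u = (1, 0, 1).
  ||u|| = √((1)² + (0)² + (1)²) = √(2) ≈ 1.4142,  v_1 = u/||u|| ≈ (0.7071, 0, 0.7071) (||v_1|| = 1).

λ_1 = 11,  λ_2 = 7,  λ_3 = 5;  v_1 ≈ (0.7071, 0, 0.7071)


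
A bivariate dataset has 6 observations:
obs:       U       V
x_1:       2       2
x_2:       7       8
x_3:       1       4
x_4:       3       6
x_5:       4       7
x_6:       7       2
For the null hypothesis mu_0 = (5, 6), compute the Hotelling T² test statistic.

Step 1 — sample mean vector:
  mean(U) = (2 + 7 + 1 + 3 + 4 + 7) / 6 = 24/6 = 4
  mean(V) = (2 + 8 + 4 + 6 + 7 + 2) / 6 = 29/6 = 4.8333
  x̄ = (4, 4.8333),  deviation x̄ - mu_0 = (4, 4.8333) - (5, 6) = (-1, -1.1667).

Step 2 — sample covariance matrix, S[i,j] = (1/(n-1)) · Σ_k (x_{k,i} - mean_i) · (x_{k,j} - mean_j), divisor n-1 = 5:
  S[U,U] = ((-2)·(-2) + (3)·(3) + (-3)·(-3) + (-1)·(-1) + (0)·(0) + (3)·(3)) / 5 = 32/5 = 6.4
  S[U,V] = ((-2)·(-2.8333) + (3)·(3.1667) + (-3)·(-0.8333) + (-1)·(1.1667) + (0)·(2.1667) + (3)·(-2.8333)) / 5 = 8/5 = 1.6
  S[V,V] = ((-2.8333)·(-2.8333) + (3.1667)·(3.1667) + (-0.8333)·(-0.8333) + (1.1667)·(1.1667) + (2.1667)·(2.1667) + (-2.8333)·(-2.8333)) / 5 = 32.8333/5 = 6.5667
  S = [[6.4, 1.6],
 [1.6, 6.5667]].

Step 3 — invert S. det(S) = 6.4·6.5667 - (1.6)² = 39.4667.
  S^{-1} = (1/det) · [[d, -b], [-b, a]] = [[0.1664, -0.0405],
 [-0.0405, 0.1622]].

Step 4 — quadratic form (x̄ - mu_0)^T · S^{-1} · (x̄ - mu_0):
  S^{-1} · (x̄ - mu_0) = (-0.1191, -0.1486),
  (x̄ - mu_0)^T · [...] = (-1)·(-0.1191) + (-1.1667)·(-0.1486) = 0.2925.

Step 5 — scale by n: T² = 6 · 0.2925 = 1.7551.

T² ≈ 1.7551


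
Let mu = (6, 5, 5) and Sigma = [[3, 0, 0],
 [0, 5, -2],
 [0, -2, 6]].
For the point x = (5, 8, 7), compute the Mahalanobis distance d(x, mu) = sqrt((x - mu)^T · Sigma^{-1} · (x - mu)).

Step 1 — centre the observation: (x - mu) = (-1, 3, 2).

Step 2 — invert Sigma (cofactor / det for 3×3, or solve directly):
  Sigma^{-1} = [[0.3333, 0, 0],
 [0, 0.2308, 0.0769],
 [0, 0.0769, 0.1923]].

Step 3 — form the quadratic (x - mu)^T · Sigma^{-1} · (x - mu):
  Sigma^{-1} · (x - mu) = (-0.3333, 0.8462, 0.6154).
  (x - mu)^T · [Sigma^{-1} · (x - mu)] = (-1)·(-0.3333) + (3)·(0.8462) + (2)·(0.6154) = 4.1026.

Step 4 — take square root: d = √(4.1026) ≈ 2.0255.

d(x, mu) = √(4.1026) ≈ 2.0255


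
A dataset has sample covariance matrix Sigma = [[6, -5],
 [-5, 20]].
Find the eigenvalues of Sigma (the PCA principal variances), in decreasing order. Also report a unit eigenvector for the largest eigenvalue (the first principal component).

Step 1 — characteristic polynomial of 2×2 Sigma:
  det(Sigma - λI) = λ² - trace · λ + det = 0.
  trace = 6 + 20 = 26, det = 6·20 - (-5)² = 95.
Step 2 — discriminant:
  Δ = trace² - 4·det = 676 - 380 = 296.
Step 3 — eigenvalues:
  λ = (trace ± √Δ)/2 = (26 ± 17.2047)/2,
  λ_1 = 21.6023,  λ_2 = 4.3977.

Step 4 — unit eigenvector for λ_1: solve (Sigma - λ_1 I)v = 0. First row:
  (6 - 21.6023)·v_x + (-5)·v_y = 0, i.e. (-15.6023)·v_x + (-5)·v_y = 0,
  so v ∝ (b, λ_1 - a) = (-5, 15.6023); multiply by -1 so the first entry is positive: u = (5, -15.6023).
  ||u|| = √((5)² + (-15.6023)²) = √(268.4326) ≈ 16.3839,
  v_1 = u/||u|| ≈ (0.3052, -0.9523) (||v_1|| = 1).

λ_1 = 21.6023,  λ_2 = 4.3977;  v_1 ≈ (0.3052, -0.9523)


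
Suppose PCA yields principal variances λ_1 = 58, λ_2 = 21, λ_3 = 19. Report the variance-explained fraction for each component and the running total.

Step 1 — total variance = trace(Sigma) = Σ λ_i = 58 + 21 + 19 = 98.

Step 2 — fraction explained by component i = λ_i / Σ λ:
  PC1: 58/98 = 0.5918
  PC2: 21/98 = 0.2143
  PC3: 19/98 = 0.1939

Step 3 — cumulative fraction after k components = (λ_1 + ... + λ_k) / Σ λ:
  k = 1: 58/98 = 0.5918
  k = 2: (58 + 21)/98 = 79/98 = 0.8061
  k = 3: (58 + 21 + 19)/98 = 98/98 = 1

Summary (fraction, with percent):

explained: PC1 0.5918 (59.18%), PC2 0.2143 (21.43%), PC3 0.1939 (19.39%);  cumulative: 0.5918, 0.8061, 1


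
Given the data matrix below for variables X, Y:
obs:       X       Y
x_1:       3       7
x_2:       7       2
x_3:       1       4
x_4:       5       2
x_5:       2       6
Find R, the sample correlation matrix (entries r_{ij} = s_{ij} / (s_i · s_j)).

Step 1 — column means:
  mean(X) = (3 + 7 + 1 + 5 + 2) / 5 = 18/5 = 3.6
  mean(Y) = (7 + 2 + 4 + 2 + 6) / 5 = 21/5 = 4.2

Step 2 — sample variances and covariances s[i,j] = (1/(n-1)) · Σ_k (x_{k,i} - mean_i) · (x_{k,j} - mean_j), with n-1 = 4:
  s[X,X] = ((-0.6)·(-0.6) + (3.4)·(3.4) + (-2.6)·(-2.6) + (1.4)·(1.4) + (-1.6)·(-1.6)) / 4 = 23.2/4 = 5.8
  s[X,Y] = ((-0.6)·(2.8) + (3.4)·(-2.2) + (-2.6)·(-0.2) + (1.4)·(-2.2) + (-1.6)·(1.8)) / 4 = -14.6/4 = -3.65
  s[Y,Y] = ((2.8)·(2.8) + (-2.2)·(-2.2) + (-0.2)·(-0.2) + (-2.2)·(-2.2) + (1.8)·(1.8)) / 4 = 20.8/4 = 5.2
  Sample standard deviations s_i = √(s[i,i]):
  s(X) = √(5.8) = 2.4083
  s(Y) = √(5.2) = 2.2804

Step 3 — r_{ij} = s_{ij} / (s_i · s_j):
  r[X,X] = 1 (diagonal).
  r[X,Y] = -3.65 / (2.4083 · 2.2804) = -3.65 / 5.4918 = -0.6646
  r[Y,Y] = 1 (diagonal).

R is symmetric with unit diagonal. Assembling:

R = [[1, -0.6646],
 [-0.6646, 1]]


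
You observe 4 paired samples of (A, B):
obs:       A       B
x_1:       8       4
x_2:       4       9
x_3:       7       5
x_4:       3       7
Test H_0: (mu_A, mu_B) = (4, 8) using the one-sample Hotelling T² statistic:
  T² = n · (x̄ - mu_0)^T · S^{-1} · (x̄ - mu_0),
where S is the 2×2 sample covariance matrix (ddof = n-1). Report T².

Step 1 — sample mean vector:
  mean(A) = (8 + 4 + 7 + 3) / 4 = 22/4 = 5.5
  mean(B) = (4 + 9 + 5 + 7) / 4 = 25/4 = 6.25
  x̄ = (5.5, 6.25),  deviation x̄ - mu_0 = (5.5, 6.25) - (4, 8) = (1.5, -1.75).

Step 2 — sample covariance matrix, S[i,j] = (1/(n-1)) · Σ_k (x_{k,i} - mean_i) · (x_{k,j} - mean_j), divisor n-1 = 3:
  S[A,A] = ((2.5)·(2.5) + (-1.5)·(-1.5) + (1.5)·(1.5) + (-2.5)·(-2.5)) / 3 = 17/3 = 5.6667
  S[A,B] = ((2.5)·(-2.25) + (-1.5)·(2.75) + (1.5)·(-1.25) + (-2.5)·(0.75)) / 3 = -13.5/3 = -4.5
  S[B,B] = ((-2.25)·(-2.25) + (2.75)·(2.75) + (-1.25)·(-1.25) + (0.75)·(0.75)) / 3 = 14.75/3 = 4.9167
  S = [[5.6667, -4.5],
 [-4.5, 4.9167]].

Step 3 — invert S. det(S) = 5.6667·4.9167 - (-4.5)² = 7.6111.
  S^{-1} = (1/det) · [[d, -b], [-b, a]] = [[0.646, 0.5912],
 [0.5912, 0.7445]].

Step 4 — quadratic form (x̄ - mu_0)^T · S^{-1} · (x̄ - mu_0):
  S^{-1} · (x̄ - mu_0) = (-0.0657, -0.4161),
  (x̄ - mu_0)^T · [...] = (1.5)·(-0.0657) + (-1.75)·(-0.4161) = 0.6296.

Step 5 — scale by n: T² = 4 · 0.6296 = 2.5182.

T² ≈ 2.5182


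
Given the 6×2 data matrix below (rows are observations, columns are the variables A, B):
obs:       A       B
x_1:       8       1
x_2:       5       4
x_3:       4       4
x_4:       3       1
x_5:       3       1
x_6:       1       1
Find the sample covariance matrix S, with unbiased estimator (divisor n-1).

Step 1 — column means:
  mean(A) = (8 + 5 + 4 + 3 + 3 + 1) / 6 = 24/6 = 4
  mean(B) = (1 + 4 + 4 + 1 + 1 + 1) / 6 = 12/6 = 2

Step 2 — sample covariance S[i,j] = (1/(n-1)) · Σ_k (x_{k,i} - mean_i) · (x_{k,j} - mean_j), with n-1 = 5.
  S[A,A] = ((4)·(4) + (1)·(1) + (0)·(0) + (-1)·(-1) + (-1)·(-1) + (-3)·(-3)) / 5 = 28/5 = 5.6
  S[A,B] = ((4)·(-1) + (1)·(2) + (0)·(2) + (-1)·(-1) + (-1)·(-1) + (-3)·(-1)) / 5 = 3/5 = 0.6
  S[B,B] = ((-1)·(-1) + (2)·(2) + (2)·(2) + (-1)·(-1) + (-1)·(-1) + (-1)·(-1)) / 5 = 12/5 = 2.4

S is symmetric (S[j,i] = S[i,j]). Assembling:

S = [[5.6, 0.6],
 [0.6, 2.4]]


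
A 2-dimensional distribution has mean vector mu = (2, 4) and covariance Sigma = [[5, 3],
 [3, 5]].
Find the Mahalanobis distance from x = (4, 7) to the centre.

Step 1 — centre the observation: (x - mu) = (2, 3).

Step 2 — invert Sigma. det(Sigma) = 5·5 - (3)² = 16.
  Sigma^{-1} = (1/det) · [[d, -b], [-b, a]] = [[0.3125, -0.1875],
 [-0.1875, 0.3125]].

Step 3 — form the quadratic (x - mu)^T · Sigma^{-1} · (x - mu):
  Sigma^{-1} · (x - mu) = (0.0625, 0.5625).
  (x - mu)^T · [Sigma^{-1} · (x - mu)] = (2)·(0.0625) + (3)·(0.5625) = 1.8125.

Step 4 — take square root: d = √(1.8125) ≈ 1.3463.

d(x, mu) = √(1.8125) ≈ 1.3463


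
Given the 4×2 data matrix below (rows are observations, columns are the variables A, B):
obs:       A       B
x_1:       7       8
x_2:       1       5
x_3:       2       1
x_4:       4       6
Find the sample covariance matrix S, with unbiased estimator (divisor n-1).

Step 1 — column means:
  mean(A) = (7 + 1 + 2 + 4) / 4 = 14/4 = 3.5
  mean(B) = (8 + 5 + 1 + 6) / 4 = 20/4 = 5

Step 2 — sample covariance S[i,j] = (1/(n-1)) · Σ_k (x_{k,i} - mean_i) · (x_{k,j} - mean_j), with n-1 = 3.
  S[A,A] = ((3.5)·(3.5) + (-2.5)·(-2.5) + (-1.5)·(-1.5) + (0.5)·(0.5)) / 3 = 21/3 = 7
  S[A,B] = ((3.5)·(3) + (-2.5)·(0) + (-1.5)·(-4) + (0.5)·(1)) / 3 = 17/3 = 5.6667
  S[B,B] = ((3)·(3) + (0)·(0) + (-4)·(-4) + (1)·(1)) / 3 = 26/3 = 8.6667

S is symmetric (S[j,i] = S[i,j]). Assembling:

S = [[7, 5.6667],
 [5.6667, 8.6667]]


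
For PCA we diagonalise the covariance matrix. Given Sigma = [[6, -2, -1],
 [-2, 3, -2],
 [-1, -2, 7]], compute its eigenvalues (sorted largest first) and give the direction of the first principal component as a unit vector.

Step 1 — characteristic polynomial p(λ) = det(λI - Sigma) = λ³ - tr·λ² + c_1·λ - det, where tr = trace, c_1 = sum of the principal 2×2 minors, det = det(Sigma):
  tr = 6 + 3 + 7 = 16,
  c_1 = (6·3 - (-2)²) + (6·7 - (-1)²) + (3·7 - (-2)²) = 14 + 41 + 17 = 72,
  det = 6·(3·7 - (-2)²) - (-2)·((-2)·7 - (-2)·(-1)) + (-1)·((-2)·(-2) - 3·(-1)) = 6·(17) - (-2)·(-16) + (-1)·(7) = 63.
  So p(λ) = λ³ - 16λ² + 72λ - 63.
Step 2 — look for an integer root (rational root theorem: any rational root is an integer divisor of 63). Testing λ = 7:
  p(7) = 343 - 784 + 504 - 63 = 0  ✓
  Dividing out (λ - 7): p(λ) = (λ - 7)(λ² - 9λ + 9).
Step 3 — remaining eigenvalues from the quadratic λ² - 9λ + 9 = 0:
  Δ = 9² - 4·9 = 81 - 36 = 45,  λ = (9 ± √45)/2 = (9 ± 6.7082)/2 ≈ 7.8541 or 1.1459.
  Sorted: λ_1 = 7.8541,  λ_2 = 7,  λ_3 = 1.1459  (check: sum = 16 = tr ✓).

Step 4 — unit eigenvector for λ_1 ≈ 7.8541: v spans the null space of (Sigma - λ_1 I), whose rows are
  r_1 = (-1.8541, -2, -1),  r_2 = (-2, -4.8541, -2),  r_3 = (-1, -2, -0.8541).
  v is orthogonal to every row, so take v ∝ r_1 × r_2 = ((-2)·(-2) - (-1)·(-4.8541), (-1)·(-2) - (-1.8541)·(-2), (-1.8541)·(-4.8541) - (-2)·(-2)) ≈ (-0.8541, -1.7082, 5).
  Rescale (multiply by -1 so the first nonzero entry is positive): u = (0.8541, 1.7082, -5).
  ||u|| = √((0.8541)² + (1.7082)² + (-5)²) = √(28.6475) ≈ 5.3523,  v_1 = u/||u|| ≈ (0.1596, 0.3192, -0.9342) (||v_1|| = 1).

λ_1 = 7.8541,  λ_2 = 7,  λ_3 = 1.1459;  v_1 ≈ (0.1596, 0.3192, -0.9342)


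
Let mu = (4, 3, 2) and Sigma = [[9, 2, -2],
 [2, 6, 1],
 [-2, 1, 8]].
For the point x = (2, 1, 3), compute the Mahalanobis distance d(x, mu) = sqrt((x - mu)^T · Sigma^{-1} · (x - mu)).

Step 1 — centre the observation: (x - mu) = (-2, -2, 1).

Step 2 — invert Sigma (cofactor / det for 3×3, or solve directly):
  Sigma^{-1} = [[0.1309, -0.0501, 0.039],
 [-0.0501, 0.1894, -0.0362],
 [0.039, -0.0362, 0.1393]].

Step 3 — form the quadratic (x - mu)^T · Sigma^{-1} · (x - mu):
  Sigma^{-1} · (x - mu) = (-0.1226, -0.3148, 0.1337).
  (x - mu)^T · [Sigma^{-1} · (x - mu)] = (-2)·(-0.1226) + (-2)·(-0.3148) + (1)·(0.1337) = 1.0084.

Step 4 — take square root: d = √(1.0084) ≈ 1.0042.

d(x, mu) = √(1.0084) ≈ 1.0042


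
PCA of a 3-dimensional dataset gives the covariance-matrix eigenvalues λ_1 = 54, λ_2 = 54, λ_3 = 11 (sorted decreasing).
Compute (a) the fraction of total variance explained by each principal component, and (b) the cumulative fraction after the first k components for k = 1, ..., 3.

Step 1 — total variance = trace(Sigma) = Σ λ_i = 54 + 54 + 11 = 119.

Step 2 — fraction explained by component i = λ_i / Σ λ:
  PC1: 54/119 = 0.4538
  PC2: 54/119 = 0.4538
  PC3: 11/119 = 0.0924

Step 3 — cumulative fraction after k components = (λ_1 + ... + λ_k) / Σ λ:
  k = 1: 54/119 = 0.4538
  k = 2: (54 + 54)/119 = 108/119 = 0.9076
  k = 3: (54 + 54 + 11)/119 = 119/119 = 1

Summary (fraction, with percent):

explained: PC1 0.4538 (45.38%), PC2 0.4538 (45.38%), PC3 0.0924 (9.24%);  cumulative: 0.4538, 0.9076, 1


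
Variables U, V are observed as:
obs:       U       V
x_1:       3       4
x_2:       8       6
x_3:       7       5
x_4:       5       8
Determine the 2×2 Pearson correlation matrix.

Step 1 — column means:
  mean(U) = (3 + 8 + 7 + 5) / 4 = 23/4 = 5.75
  mean(V) = (4 + 6 + 5 + 8) / 4 = 23/4 = 5.75

Step 2 — sample variances and covariances s[i,j] = (1/(n-1)) · Σ_k (x_{k,i} - mean_i) · (x_{k,j} - mean_j), with n-1 = 3:
  s[U,U] = ((-2.75)·(-2.75) + (2.25)·(2.25) + (1.25)·(1.25) + (-0.75)·(-0.75)) / 3 = 14.75/3 = 4.9167
  s[U,V] = ((-2.75)·(-1.75) + (2.25)·(0.25) + (1.25)·(-0.75) + (-0.75)·(2.25)) / 3 = 2.75/3 = 0.9167
  s[V,V] = ((-1.75)·(-1.75) + (0.25)·(0.25) + (-0.75)·(-0.75) + (2.25)·(2.25)) / 3 = 8.75/3 = 2.9167
  Sample standard deviations s_i = √(s[i,i]):
  s(U) = √(4.9167) = 2.2174
  s(V) = √(2.9167) = 1.7078

Step 3 — r_{ij} = s_{ij} / (s_i · s_j):
  r[U,U] = 1 (diagonal).
  r[U,V] = 0.9167 / (2.2174 · 1.7078) = 0.9167 / 3.7869 = 0.2421
  r[V,V] = 1 (diagonal).

R is symmetric with unit diagonal. Assembling:

R = [[1, 0.2421],
 [0.2421, 1]]


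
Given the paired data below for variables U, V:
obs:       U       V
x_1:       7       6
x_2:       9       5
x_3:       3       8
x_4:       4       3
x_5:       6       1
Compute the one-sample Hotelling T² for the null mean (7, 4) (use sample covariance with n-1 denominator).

Step 1 — sample mean vector:
  mean(U) = (7 + 9 + 3 + 4 + 6) / 5 = 29/5 = 5.8
  mean(V) = (6 + 5 + 8 + 3 + 1) / 5 = 23/5 = 4.6
  x̄ = (5.8, 4.6),  deviation x̄ - mu_0 = (5.8, 4.6) - (7, 4) = (-1.2, 0.6).

Step 2 — sample covariance matrix, S[i,j] = (1/(n-1)) · Σ_k (x_{k,i} - mean_i) · (x_{k,j} - mean_j), divisor n-1 = 4:
  S[U,U] = ((1.2)·(1.2) + (3.2)·(3.2) + (-2.8)·(-2.8) + (-1.8)·(-1.8) + (0.2)·(0.2)) / 4 = 22.8/4 = 5.7
  S[U,V] = ((1.2)·(1.4) + (3.2)·(0.4) + (-2.8)·(3.4) + (-1.8)·(-1.6) + (0.2)·(-3.6)) / 4 = -4.4/4 = -1.1
  S[V,V] = ((1.4)·(1.4) + (0.4)·(0.4) + (3.4)·(3.4) + (-1.6)·(-1.6) + (-3.6)·(-3.6)) / 4 = 29.2/4 = 7.3
  S = [[5.7, -1.1],
 [-1.1, 7.3]].

Step 3 — invert S. det(S) = 5.7·7.3 - (-1.1)² = 40.4.
  S^{-1} = (1/det) · [[d, -b], [-b, a]] = [[0.1807, 0.0272],
 [0.0272, 0.1411]].

Step 4 — quadratic form (x̄ - mu_0)^T · S^{-1} · (x̄ - mu_0):
  S^{-1} · (x̄ - mu_0) = (-0.2005, 0.052),
  (x̄ - mu_0)^T · [...] = (-1.2)·(-0.2005) + (0.6)·(0.052) = 0.2718.

Step 5 — scale by n: T² = 5 · 0.2718 = 1.3589.

T² ≈ 1.3589


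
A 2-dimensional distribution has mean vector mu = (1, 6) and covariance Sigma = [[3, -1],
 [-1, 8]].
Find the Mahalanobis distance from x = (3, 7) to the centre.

Step 1 — centre the observation: (x - mu) = (2, 1).

Step 2 — invert Sigma. det(Sigma) = 3·8 - (-1)² = 23.
  Sigma^{-1} = (1/det) · [[d, -b], [-b, a]] = [[0.3478, 0.0435],
 [0.0435, 0.1304]].

Step 3 — form the quadratic (x - mu)^T · Sigma^{-1} · (x - mu):
  Sigma^{-1} · (x - mu) = (0.7391, 0.2174).
  (x - mu)^T · [Sigma^{-1} · (x - mu)] = (2)·(0.7391) + (1)·(0.2174) = 1.6957.

Step 4 — take square root: d = √(1.6957) ≈ 1.3022.

d(x, mu) = √(1.6957) ≈ 1.3022


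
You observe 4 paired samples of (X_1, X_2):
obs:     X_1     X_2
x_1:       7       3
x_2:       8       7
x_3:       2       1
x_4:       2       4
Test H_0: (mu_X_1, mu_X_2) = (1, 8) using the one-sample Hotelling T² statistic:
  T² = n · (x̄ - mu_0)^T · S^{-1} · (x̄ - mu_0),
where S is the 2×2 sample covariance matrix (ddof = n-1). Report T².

Step 1 — sample mean vector:
  mean(X_1) = (7 + 8 + 2 + 2) / 4 = 19/4 = 4.75
  mean(X_2) = (3 + 7 + 1 + 4) / 4 = 15/4 = 3.75
  x̄ = (4.75, 3.75),  deviation x̄ - mu_0 = (4.75, 3.75) - (1, 8) = (3.75, -4.25).

Step 2 — sample covariance matrix, S[i,j] = (1/(n-1)) · Σ_k (x_{k,i} - mean_i) · (x_{k,j} - mean_j), divisor n-1 = 3:
  S[X_1,X_1] = ((2.25)·(2.25) + (3.25)·(3.25) + (-2.75)·(-2.75) + (-2.75)·(-2.75)) / 3 = 30.75/3 = 10.25
  S[X_1,X_2] = ((2.25)·(-0.75) + (3.25)·(3.25) + (-2.75)·(-2.75) + (-2.75)·(0.25)) / 3 = 15.75/3 = 5.25
  S[X_2,X_2] = ((-0.75)·(-0.75) + (3.25)·(3.25) + (-2.75)·(-2.75) + (0.25)·(0.25)) / 3 = 18.75/3 = 6.25
  S = [[10.25, 5.25],
 [5.25, 6.25]].

Step 3 — invert S. det(S) = 10.25·6.25 - (5.25)² = 36.5.
  S^{-1} = (1/det) · [[d, -b], [-b, a]] = [[0.1712, -0.1438],
 [-0.1438, 0.2808]].

Step 4 — quadratic form (x̄ - mu_0)^T · S^{-1} · (x̄ - mu_0):
  S^{-1} · (x̄ - mu_0) = (1.2534, -1.7329),
  (x̄ - mu_0)^T · [...] = (3.75)·(1.2534) + (-4.25)·(-1.7329) = 12.0651.

Step 5 — scale by n: T² = 4 · 12.0651 = 48.2603.

T² ≈ 48.2603


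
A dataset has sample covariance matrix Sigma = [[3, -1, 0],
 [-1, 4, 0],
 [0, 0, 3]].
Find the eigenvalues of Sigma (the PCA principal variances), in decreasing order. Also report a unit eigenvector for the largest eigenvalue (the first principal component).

Step 1 — characteristic polynomial p(λ) = det(λI - Sigma) = λ³ - tr·λ² + c_1·λ - det, where tr = trace, c_1 = sum of the principal 2×2 minors, det = det(Sigma):
  tr = 3 + 4 + 3 = 10,
  c_1 = (3·4 - (-1)²) + (3·3 - (0)²) + (4·3 - (0)²) = 11 + 9 + 12 = 32,
  det = 3·(4·3 - (0)²) - (-1)·((-1)·3 - (0)·(0)) + (0)·((-1)·(0) - 4·(0)) = 3·(12) - (-1)·(-3) + (0)·(0) = 33.
  So p(λ) = λ³ - 10λ² + 32λ - 33.
Step 2 — look for an integer root (rational root theorem: any rational root is an integer divisor of 33). Testing λ = 3:
  p(3) = 27 - 90 + 96 - 33 = 0  ✓
  Dividing out (λ - 3): p(λ) = (λ - 3)(λ² - 7λ + 11).
Step 3 — remaining eigenvalues from the quadratic λ² - 7λ + 11 = 0:
  Δ = 7² - 4·11 = 49 - 44 = 5,  λ = (7 ± √5)/2 = (7 ± 2.2361)/2 ≈ 4.618 or 2.382.
  Sorted: λ_1 = 4.618,  λ_2 = 3,  λ_3 = 2.382  (check: sum = 10 = tr ✓).

Step 4 — unit eigenvector for λ_1 ≈ 4.618: v spans the null space of (Sigma - λ_1 I), whose rows are
  r_1 = (-1.618, -1, 0),  r_2 = (-1, -0.618, 0),  r_3 = (0, 0, -1.618).
  v is orthogonal to every row, so take v ∝ r_1 × r_3 = ((-1)·(-1.618) - (0)·(0), (0)·(0) - (-1.618)·(-1.618), (-1.618)·(0) - (-1)·(0)) ≈ (1.618, -2.618, 0).
  Let u = (1.618, -2.618, 0).
  ||u|| = √((1.618)² + (-2.618)² + (0)²) = √(9.4721) ≈ 3.0777,  v_1 = u/||u|| ≈ (0.5257, -0.8507, 0) (||v_1|| = 1).

λ_1 = 4.618,  λ_2 = 3,  λ_3 = 2.382;  v_1 ≈ (0.5257, -0.8507, 0)


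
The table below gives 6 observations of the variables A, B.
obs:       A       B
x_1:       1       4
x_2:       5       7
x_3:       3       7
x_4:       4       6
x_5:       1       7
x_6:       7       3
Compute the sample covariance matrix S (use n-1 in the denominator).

Step 1 — column means:
  mean(A) = (1 + 5 + 3 + 4 + 1 + 7) / 6 = 21/6 = 3.5
  mean(B) = (4 + 7 + 7 + 6 + 7 + 3) / 6 = 34/6 = 5.6667

Step 2 — sample covariance S[i,j] = (1/(n-1)) · Σ_k (x_{k,i} - mean_i) · (x_{k,j} - mean_j), with n-1 = 5.
  S[A,A] = ((-2.5)·(-2.5) + (1.5)·(1.5) + (-0.5)·(-0.5) + (0.5)·(0.5) + (-2.5)·(-2.5) + (3.5)·(3.5)) / 5 = 27.5/5 = 5.5
  S[A,B] = ((-2.5)·(-1.6667) + (1.5)·(1.3333) + (-0.5)·(1.3333) + (0.5)·(0.3333) + (-2.5)·(1.3333) + (3.5)·(-2.6667)) / 5 = -7/5 = -1.4
  S[B,B] = ((-1.6667)·(-1.6667) + (1.3333)·(1.3333) + (1.3333)·(1.3333) + (0.3333)·(0.3333) + (1.3333)·(1.3333) + (-2.6667)·(-2.6667)) / 5 = 15.3333/5 = 3.0667

S is symmetric (S[j,i] = S[i,j]). Assembling:

S = [[5.5, -1.4],
 [-1.4, 3.0667]]
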